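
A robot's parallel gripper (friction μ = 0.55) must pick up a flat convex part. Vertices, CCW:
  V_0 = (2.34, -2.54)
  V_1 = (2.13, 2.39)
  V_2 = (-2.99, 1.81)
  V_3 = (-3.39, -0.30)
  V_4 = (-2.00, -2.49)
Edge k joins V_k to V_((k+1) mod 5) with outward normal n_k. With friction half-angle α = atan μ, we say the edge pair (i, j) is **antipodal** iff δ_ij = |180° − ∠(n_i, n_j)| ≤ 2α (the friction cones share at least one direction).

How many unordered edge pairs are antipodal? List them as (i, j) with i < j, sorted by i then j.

count = 3; pairs: (0,2), (0,3), (1,4)

α = atan 0.55 = 28.81°;  2α = 57.62°
n_0 = (+0.9991, +0.0426)
n_1 = (-0.1126, +0.9936)
n_2 = (-0.9825, +0.1863)
n_3 = (-0.8443, -0.5359)
n_4 = (-0.0115, -0.9999)
  (0,1): δ = 85.98°  ·
  (0,2): δ = 13.17°  ✓
  (0,3): δ = 29.96°  ✓
  (0,4): δ = 86.90°  ·
  (1,2): δ = 107.20°  ·
  (1,3): δ = 64.06°  ·
  (1,4): δ = 7.12°  ✓
  (2,3): δ = 136.86°  ·
  (2,4): δ = 79.93°  ·
  (3,4): δ = 123.06°  ·
antipodal pairs: 3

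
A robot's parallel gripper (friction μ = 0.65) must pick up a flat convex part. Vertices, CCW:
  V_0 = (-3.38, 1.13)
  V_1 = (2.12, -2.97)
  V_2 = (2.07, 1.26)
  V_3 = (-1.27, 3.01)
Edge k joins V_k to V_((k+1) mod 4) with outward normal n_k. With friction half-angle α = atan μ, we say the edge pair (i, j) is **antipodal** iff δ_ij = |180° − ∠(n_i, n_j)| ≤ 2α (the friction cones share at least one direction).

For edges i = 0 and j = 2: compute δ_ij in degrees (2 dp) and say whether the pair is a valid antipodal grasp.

δ = 9.05°, valid

α = atan 0.65 = 33.02°;  2α = 66.05°
edge 0: e_0 = (+5.50, -4.10);  n_0 = (-0.5977, -0.8017)
edge 2: e_2 = (-3.34, +1.75);  n_2 = (+0.4641, +0.8858)
∠(n_0, n_2) = 170.95°
δ = |180° − 170.95°| = 9.05°
9.05° ≤ 2α = 66.05°  →  valid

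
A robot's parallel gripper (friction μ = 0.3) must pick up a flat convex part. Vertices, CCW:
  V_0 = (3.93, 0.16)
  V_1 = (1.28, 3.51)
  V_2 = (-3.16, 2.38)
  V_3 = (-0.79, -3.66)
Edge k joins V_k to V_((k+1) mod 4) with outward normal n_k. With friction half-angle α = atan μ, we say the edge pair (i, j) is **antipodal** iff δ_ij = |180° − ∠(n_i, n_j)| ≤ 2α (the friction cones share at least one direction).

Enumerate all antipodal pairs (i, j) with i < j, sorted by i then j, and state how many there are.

α = atan 0.3 = 16.70°;  2α = 33.40°
n_0 = (+0.7843, +0.6204)
n_1 = (-0.2466, +0.9691)
n_2 = (-0.9309, -0.3653)
n_3 = (+0.6291, -0.7773)
  (0,1): δ = 114.07°  ·
  (0,2): δ = 16.92°  ✓
  (0,3): δ = 90.64°  ·
  (1,2): δ = 82.85°  ·
  (1,3): δ = 24.71°  ✓
  (2,3): δ = 72.44°  ·
antipodal pairs: 2

count = 2; pairs: (0,2), (1,3)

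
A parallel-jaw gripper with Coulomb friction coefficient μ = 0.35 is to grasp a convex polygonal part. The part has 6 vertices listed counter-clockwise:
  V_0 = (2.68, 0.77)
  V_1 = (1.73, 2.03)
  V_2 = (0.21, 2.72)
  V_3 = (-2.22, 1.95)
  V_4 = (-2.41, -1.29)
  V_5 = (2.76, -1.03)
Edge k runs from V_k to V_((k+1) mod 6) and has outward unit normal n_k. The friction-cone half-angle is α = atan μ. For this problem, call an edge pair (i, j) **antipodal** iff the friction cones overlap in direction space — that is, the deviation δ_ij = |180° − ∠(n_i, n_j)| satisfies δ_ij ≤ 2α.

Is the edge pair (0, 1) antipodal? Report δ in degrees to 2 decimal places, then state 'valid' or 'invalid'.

α = atan 0.35 = 19.29°;  2α = 38.58°
edge 0: e_0 = (-0.95, +1.26);  n_0 = (+0.7985, +0.6020)
edge 1: e_1 = (-1.52, +0.69);  n_1 = (+0.4134, +0.9106)
∠(n_0, n_1) = 28.57°
δ = |180° − 28.57°| = 151.43°
151.43° > 2α = 38.58°  →  invalid

δ = 151.43°, invalid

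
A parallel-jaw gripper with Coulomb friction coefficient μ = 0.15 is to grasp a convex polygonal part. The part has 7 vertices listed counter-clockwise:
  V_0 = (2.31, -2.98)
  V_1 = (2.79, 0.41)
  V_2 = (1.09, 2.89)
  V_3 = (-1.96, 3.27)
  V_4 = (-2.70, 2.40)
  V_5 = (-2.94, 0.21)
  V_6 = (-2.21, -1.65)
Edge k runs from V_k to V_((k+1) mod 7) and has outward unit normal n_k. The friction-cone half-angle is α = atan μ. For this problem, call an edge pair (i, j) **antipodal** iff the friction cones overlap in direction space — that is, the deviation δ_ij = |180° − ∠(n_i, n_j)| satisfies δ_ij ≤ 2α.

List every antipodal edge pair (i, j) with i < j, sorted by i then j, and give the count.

α = atan 0.15 = 8.53°;  2α = 17.06°
n_0 = (+0.9901, -0.1402)
n_1 = (+0.8248, +0.5654)
n_2 = (+0.1236, +0.9923)
n_3 = (-0.7617, +0.6479)
n_4 = (-0.9940, +0.1089)
n_5 = (-0.9309, -0.3653)
n_6 = (-0.2823, -0.9593)
  (0,1): δ = 137.51°  ·
  (0,2): δ = 89.04°  ·
  (0,3): δ = 32.32°  ·
  (0,4): δ = 1.81°  ✓
  (0,5): δ = 29.49°  ·
  (0,6): δ = 81.66°  ·
  (1,2): δ = 131.53°  ·
  (1,3): δ = 74.81°  ·
  (1,4): δ = 40.68°  ·
  (1,5): δ = 13.00°  ✓
  (1,6): δ = 39.17°  ·
  (2,3): δ = 123.28°  ·
  (2,4): δ = 89.15°  ·
  (2,5): δ = 61.47°  ·
  (2,6): δ = 9.29°  ✓
  (3,4): δ = 145.87°  ·
  (3,5): δ = 118.19°  ·
  (3,6): δ = 66.01°  ·
  (4,5): δ = 152.32°  ·
  (4,6): δ = 100.14°  ·
  (5,6): δ = 127.83°  ·
antipodal pairs: 3

count = 3; pairs: (0,4), (1,5), (2,6)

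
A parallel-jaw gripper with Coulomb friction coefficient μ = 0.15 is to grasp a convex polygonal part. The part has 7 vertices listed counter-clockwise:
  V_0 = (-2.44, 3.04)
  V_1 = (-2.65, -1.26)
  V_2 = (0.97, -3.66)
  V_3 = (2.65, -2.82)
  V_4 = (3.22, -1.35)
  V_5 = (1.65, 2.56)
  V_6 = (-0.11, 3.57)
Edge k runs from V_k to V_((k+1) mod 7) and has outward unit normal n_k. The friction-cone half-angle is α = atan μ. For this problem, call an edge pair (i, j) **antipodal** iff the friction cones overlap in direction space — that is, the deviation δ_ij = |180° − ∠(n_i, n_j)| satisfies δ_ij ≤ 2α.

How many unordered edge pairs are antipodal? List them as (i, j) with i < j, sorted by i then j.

α = atan 0.15 = 8.53°;  2α = 17.06°
n_0 = (-0.9988, +0.0488)
n_1 = (-0.5526, -0.8335)
n_2 = (+0.4472, -0.8944)
n_3 = (+0.9324, -0.3615)
n_4 = (+0.9280, +0.3726)
n_5 = (+0.4977, +0.8673)
n_6 = (-0.2218, +0.9751)
  (0,1): δ = 120.75°  ·
  (0,2): δ = 60.64°  ·
  (0,3): δ = 18.40°  ·
  (0,4): δ = 24.67°  ·
  (0,5): δ = 62.95°  ·
  (0,6): δ = 105.61°  ·
  (1,2): δ = 119.89°  ·
  (1,3): δ = 77.65°  ·
  (1,4): δ = 34.58°  ·
  (1,5): δ = 3.69°  ✓
  (1,6): δ = 46.36°  ·
  (2,3): δ = 137.76°  ·
  (2,4): δ = 94.69°  ·
  (2,5): δ = 56.41°  ·
  (2,6): δ = 13.75°  ✓
  (3,4): δ = 136.93°  ·
  (3,5): δ = 98.66°  ·
  (3,6): δ = 55.99°  ·
  (4,5): δ = 141.73°  ·
  (4,6): δ = 99.06°  ·
  (5,6): δ = 137.34°  ·
antipodal pairs: 2

count = 2; pairs: (1,5), (2,6)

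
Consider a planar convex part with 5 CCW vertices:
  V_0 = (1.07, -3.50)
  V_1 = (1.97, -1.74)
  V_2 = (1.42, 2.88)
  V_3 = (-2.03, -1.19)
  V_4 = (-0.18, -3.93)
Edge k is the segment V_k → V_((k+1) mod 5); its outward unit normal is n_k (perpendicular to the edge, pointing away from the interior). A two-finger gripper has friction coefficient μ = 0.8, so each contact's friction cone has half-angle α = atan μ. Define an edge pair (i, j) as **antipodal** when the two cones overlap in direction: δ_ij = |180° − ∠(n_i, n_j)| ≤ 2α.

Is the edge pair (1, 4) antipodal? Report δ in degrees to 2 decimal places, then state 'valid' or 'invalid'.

δ = 102.19°, invalid

α = atan 0.8 = 38.66°;  2α = 77.32°
edge 1: e_1 = (-0.55, +4.62);  n_1 = (+0.9930, +0.1182)
edge 4: e_4 = (+1.25, +0.43);  n_4 = (+0.3253, -0.9456)
∠(n_1, n_4) = 77.81°
δ = |180° − 77.81°| = 102.19°
102.19° > 2α = 77.32°  →  invalid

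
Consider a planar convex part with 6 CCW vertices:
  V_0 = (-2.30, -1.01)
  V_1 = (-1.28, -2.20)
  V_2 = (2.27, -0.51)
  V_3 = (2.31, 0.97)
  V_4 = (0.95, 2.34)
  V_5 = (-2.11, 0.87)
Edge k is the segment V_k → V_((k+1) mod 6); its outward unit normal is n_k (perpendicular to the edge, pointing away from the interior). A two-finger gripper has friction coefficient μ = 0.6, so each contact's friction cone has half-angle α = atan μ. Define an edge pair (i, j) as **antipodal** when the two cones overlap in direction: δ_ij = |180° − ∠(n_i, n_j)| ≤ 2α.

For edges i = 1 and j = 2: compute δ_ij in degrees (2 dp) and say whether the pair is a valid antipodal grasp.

α = atan 0.6 = 30.96°;  2α = 61.93°
edge 1: e_1 = (+3.55, +1.69);  n_1 = (+0.4298, -0.9029)
edge 2: e_2 = (+0.04, +1.48);  n_2 = (+0.9996, -0.0270)
∠(n_1, n_2) = 62.99°
δ = |180° − 62.99°| = 117.01°
117.01° > 2α = 61.93°  →  invalid

δ = 117.01°, invalid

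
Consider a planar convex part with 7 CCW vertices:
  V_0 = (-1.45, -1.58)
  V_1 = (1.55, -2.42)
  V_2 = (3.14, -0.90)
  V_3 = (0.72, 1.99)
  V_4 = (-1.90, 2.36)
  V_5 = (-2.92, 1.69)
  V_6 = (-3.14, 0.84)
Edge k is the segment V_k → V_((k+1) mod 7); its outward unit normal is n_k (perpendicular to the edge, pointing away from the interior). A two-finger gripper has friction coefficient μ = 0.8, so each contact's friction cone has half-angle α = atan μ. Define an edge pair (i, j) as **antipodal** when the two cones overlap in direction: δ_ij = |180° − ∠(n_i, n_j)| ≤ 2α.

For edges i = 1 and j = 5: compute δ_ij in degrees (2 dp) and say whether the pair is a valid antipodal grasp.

δ = 31.78°, valid

α = atan 0.8 = 38.66°;  2α = 77.32°
edge 1: e_1 = (+1.59, +1.52);  n_1 = (+0.6910, -0.7228)
edge 5: e_5 = (-0.22, -0.85);  n_5 = (-0.9681, +0.2506)
∠(n_1, n_5) = 148.22°
δ = |180° − 148.22°| = 31.78°
31.78° ≤ 2α = 77.32°  →  valid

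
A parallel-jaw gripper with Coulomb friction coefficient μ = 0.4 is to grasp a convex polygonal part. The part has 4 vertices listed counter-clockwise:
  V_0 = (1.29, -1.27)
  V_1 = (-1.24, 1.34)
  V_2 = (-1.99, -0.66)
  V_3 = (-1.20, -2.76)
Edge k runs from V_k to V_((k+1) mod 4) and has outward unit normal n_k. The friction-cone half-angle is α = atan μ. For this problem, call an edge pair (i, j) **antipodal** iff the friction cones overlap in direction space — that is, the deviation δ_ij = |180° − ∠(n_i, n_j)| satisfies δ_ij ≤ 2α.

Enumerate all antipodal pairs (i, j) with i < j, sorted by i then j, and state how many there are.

α = atan 0.4 = 21.80°;  2α = 43.60°
n_0 = (+0.7180, +0.6960)
n_1 = (-0.9363, +0.3511)
n_2 = (-0.9360, -0.3521)
n_3 = (+0.5135, -0.8581)
  (0,1): δ = 64.66°  ·
  (0,2): δ = 23.49°  ✓
  (0,3): δ = 76.79°  ·
  (1,2): δ = 138.83°  ·
  (1,3): δ = 38.55°  ✓
  (2,3): δ = 79.72°  ·
antipodal pairs: 2

count = 2; pairs: (0,2), (1,3)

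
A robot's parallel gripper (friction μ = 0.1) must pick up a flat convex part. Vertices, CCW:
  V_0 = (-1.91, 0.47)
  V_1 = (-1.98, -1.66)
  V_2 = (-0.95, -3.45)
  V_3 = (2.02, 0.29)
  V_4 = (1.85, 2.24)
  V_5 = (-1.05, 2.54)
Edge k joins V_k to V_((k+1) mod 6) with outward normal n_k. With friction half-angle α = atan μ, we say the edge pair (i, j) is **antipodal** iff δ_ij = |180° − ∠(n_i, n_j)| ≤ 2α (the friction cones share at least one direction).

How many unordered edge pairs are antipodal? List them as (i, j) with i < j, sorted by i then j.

count = 1; pairs: (0,3)

α = atan 0.1 = 5.71°;  2α = 11.42°
n_0 = (-0.9995, +0.0328)
n_1 = (-0.8667, -0.4987)
n_2 = (+0.7831, -0.6219)
n_3 = (+0.9962, +0.0869)
n_4 = (+0.1029, +0.9947)
n_5 = (-0.9235, +0.3837)
  (0,1): δ = 148.20°  ·
  (0,2): δ = 36.57°  ·
  (0,3): δ = 6.86°  ✓
  (0,4): δ = 85.98°  ·
  (0,5): δ = 159.32°  ·
  (1,2): δ = 68.37°  ·
  (1,3): δ = 24.93°  ·
  (1,4): δ = 54.18°  ·
  (1,5): δ = 127.52°  ·
  (2,3): δ = 136.56°  ·
  (2,4): δ = 57.45°  ·
  (2,5): δ = 15.89°  ·
  (3,4): δ = 100.89°  ·
  (3,5): δ = 27.54°  ·
  (4,5): δ = 106.65°  ·
antipodal pairs: 1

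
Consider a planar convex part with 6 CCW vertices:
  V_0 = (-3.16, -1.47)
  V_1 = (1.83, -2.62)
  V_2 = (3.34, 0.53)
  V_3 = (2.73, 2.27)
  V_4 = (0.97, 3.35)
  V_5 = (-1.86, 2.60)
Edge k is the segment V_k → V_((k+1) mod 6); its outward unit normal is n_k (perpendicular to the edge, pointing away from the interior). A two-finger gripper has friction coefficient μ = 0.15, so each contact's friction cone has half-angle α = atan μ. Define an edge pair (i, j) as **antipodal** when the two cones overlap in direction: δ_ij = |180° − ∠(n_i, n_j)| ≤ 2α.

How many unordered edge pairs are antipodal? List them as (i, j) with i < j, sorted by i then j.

α = atan 0.15 = 8.53°;  2α = 17.06°
n_0 = (-0.2246, -0.9745)
n_1 = (+0.9017, -0.4323)
n_2 = (+0.9437, +0.3308)
n_3 = (+0.5230, +0.8523)
n_4 = (-0.2562, +0.9666)
n_5 = (-0.9526, +0.3043)
  (0,1): δ = 102.63°  ·
  (0,2): δ = 57.70°  ·
  (0,3): δ = 18.56°  ·
  (0,4): δ = 27.82°  ·
  (0,5): δ = 85.26°  ·
  (1,2): δ = 135.07°  ·
  (1,3): δ = 95.92°  ·
  (1,4): δ = 49.55°  ·
  (1,5): δ = 7.90°  ✓
  (2,3): δ = 140.85°  ·
  (2,4): δ = 94.48°  ·
  (2,5): δ = 37.03°  ·
  (3,4): δ = 133.62°  ·
  (3,5): δ = 76.18°  ·
  (4,5): δ = 122.56°  ·
antipodal pairs: 1

count = 1; pairs: (1,5)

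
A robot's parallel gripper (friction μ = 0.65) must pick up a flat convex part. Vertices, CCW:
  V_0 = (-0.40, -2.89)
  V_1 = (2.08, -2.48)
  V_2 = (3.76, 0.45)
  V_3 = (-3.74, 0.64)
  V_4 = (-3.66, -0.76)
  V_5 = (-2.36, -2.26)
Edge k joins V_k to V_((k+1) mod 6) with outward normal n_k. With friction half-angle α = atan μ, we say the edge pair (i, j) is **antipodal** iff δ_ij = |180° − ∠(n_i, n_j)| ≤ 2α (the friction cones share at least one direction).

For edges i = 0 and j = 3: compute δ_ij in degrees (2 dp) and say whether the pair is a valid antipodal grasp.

α = atan 0.65 = 33.02°;  2α = 66.05°
edge 0: e_0 = (+2.48, +0.41);  n_0 = (+0.1631, -0.9866)
edge 3: e_3 = (+0.08, -1.40);  n_3 = (-0.9984, -0.0570)
∠(n_0, n_3) = 96.12°
δ = |180° − 96.12°| = 83.88°
83.88° > 2α = 66.05°  →  invalid

δ = 83.88°, invalid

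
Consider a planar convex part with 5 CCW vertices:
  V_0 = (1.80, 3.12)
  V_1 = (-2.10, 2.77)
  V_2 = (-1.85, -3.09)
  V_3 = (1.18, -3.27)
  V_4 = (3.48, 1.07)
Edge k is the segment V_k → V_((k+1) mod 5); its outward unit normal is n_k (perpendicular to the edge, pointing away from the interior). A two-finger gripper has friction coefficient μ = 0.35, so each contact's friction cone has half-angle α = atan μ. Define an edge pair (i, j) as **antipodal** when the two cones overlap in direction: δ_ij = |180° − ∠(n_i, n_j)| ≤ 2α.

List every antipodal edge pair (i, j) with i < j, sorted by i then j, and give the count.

α = atan 0.35 = 19.29°;  2α = 38.58°
n_0 = (-0.0894, +0.9960)
n_1 = (-0.9991, -0.0426)
n_2 = (-0.0593, -0.9982)
n_3 = (+0.8836, -0.4683)
n_4 = (+0.7735, +0.6339)
  (0,1): δ = 92.69°  ·
  (0,2): δ = 8.53°  ✓
  (0,3): δ = 56.95°  ·
  (0,4): δ = 124.21°  ·
  (1,2): δ = 95.84°  ·
  (1,3): δ = 30.36°  ✓
  (1,4): δ = 36.89°  ✓
  (2,3): δ = 114.52°  ·
  (2,4): δ = 47.27°  ·
  (3,4): δ = 112.74°  ·
antipodal pairs: 3

count = 3; pairs: (0,2), (1,3), (1,4)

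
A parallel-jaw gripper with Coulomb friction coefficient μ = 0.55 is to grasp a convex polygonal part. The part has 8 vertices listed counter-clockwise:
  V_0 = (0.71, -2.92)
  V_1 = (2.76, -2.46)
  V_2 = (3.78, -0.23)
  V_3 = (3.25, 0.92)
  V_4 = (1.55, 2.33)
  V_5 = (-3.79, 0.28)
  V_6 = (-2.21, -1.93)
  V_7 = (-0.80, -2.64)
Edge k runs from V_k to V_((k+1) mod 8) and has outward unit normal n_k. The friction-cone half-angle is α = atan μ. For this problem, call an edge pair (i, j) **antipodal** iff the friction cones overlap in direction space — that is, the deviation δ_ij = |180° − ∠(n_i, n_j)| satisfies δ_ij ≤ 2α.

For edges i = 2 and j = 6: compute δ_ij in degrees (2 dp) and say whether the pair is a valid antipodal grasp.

δ = 38.53°, valid

α = atan 0.55 = 28.81°;  2α = 57.62°
edge 2: e_2 = (-0.53, +1.15);  n_2 = (+0.9082, +0.4186)
edge 6: e_6 = (+1.41, -0.71);  n_6 = (-0.4497, -0.8932)
∠(n_2, n_6) = 141.47°
δ = |180° − 141.47°| = 38.53°
38.53° ≤ 2α = 57.62°  →  valid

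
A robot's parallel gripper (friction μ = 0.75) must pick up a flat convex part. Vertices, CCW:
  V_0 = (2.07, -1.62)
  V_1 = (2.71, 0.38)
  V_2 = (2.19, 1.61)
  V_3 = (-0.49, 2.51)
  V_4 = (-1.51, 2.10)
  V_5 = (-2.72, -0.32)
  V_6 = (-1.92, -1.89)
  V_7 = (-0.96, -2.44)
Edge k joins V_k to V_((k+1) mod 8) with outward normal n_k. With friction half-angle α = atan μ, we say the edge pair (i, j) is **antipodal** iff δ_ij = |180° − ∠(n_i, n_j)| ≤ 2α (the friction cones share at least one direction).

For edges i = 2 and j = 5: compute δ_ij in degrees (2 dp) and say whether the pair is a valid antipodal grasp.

δ = 44.44°, valid

α = atan 0.75 = 36.87°;  2α = 73.74°
edge 2: e_2 = (-2.68, +0.90);  n_2 = (+0.3183, +0.9480)
edge 5: e_5 = (+0.80, -1.57);  n_5 = (-0.8910, -0.4540)
∠(n_2, n_5) = 135.56°
δ = |180° − 135.56°| = 44.44°
44.44° ≤ 2α = 73.74°  →  valid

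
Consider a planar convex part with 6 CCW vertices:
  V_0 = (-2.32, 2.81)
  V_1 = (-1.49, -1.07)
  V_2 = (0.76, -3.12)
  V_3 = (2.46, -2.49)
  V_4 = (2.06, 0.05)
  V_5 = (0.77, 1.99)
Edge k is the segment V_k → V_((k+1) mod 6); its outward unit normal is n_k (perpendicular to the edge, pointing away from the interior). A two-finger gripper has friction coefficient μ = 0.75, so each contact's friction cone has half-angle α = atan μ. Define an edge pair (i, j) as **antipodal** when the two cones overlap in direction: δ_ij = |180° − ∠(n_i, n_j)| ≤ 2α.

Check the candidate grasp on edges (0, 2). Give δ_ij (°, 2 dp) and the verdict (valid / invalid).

α = atan 0.75 = 36.87°;  2α = 73.74°
edge 0: e_0 = (+0.83, -3.88);  n_0 = (-0.9779, -0.2092)
edge 2: e_2 = (+1.70, +0.63);  n_2 = (+0.3475, -0.9377)
∠(n_0, n_2) = 98.26°
δ = |180° − 98.26°| = 81.74°
81.74° > 2α = 73.74°  →  invalid

δ = 81.74°, invalid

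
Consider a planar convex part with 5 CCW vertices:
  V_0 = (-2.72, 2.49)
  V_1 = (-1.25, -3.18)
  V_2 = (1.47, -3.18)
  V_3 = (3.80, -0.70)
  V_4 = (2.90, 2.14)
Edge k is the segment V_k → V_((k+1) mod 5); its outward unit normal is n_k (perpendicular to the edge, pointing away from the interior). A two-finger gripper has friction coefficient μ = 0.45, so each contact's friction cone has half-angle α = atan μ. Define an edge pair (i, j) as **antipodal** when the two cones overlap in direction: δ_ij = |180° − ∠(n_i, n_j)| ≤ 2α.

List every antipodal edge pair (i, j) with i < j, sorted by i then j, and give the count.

α = atan 0.45 = 24.23°;  2α = 48.46°
n_0 = (-0.9680, -0.2510)
n_1 = (+0.0000, -1.0000)
n_2 = (+0.7288, -0.6847)
n_3 = (+0.9533, +0.3021)
n_4 = (+0.0622, +0.9981)
  (0,1): δ = 104.53°  ·
  (0,2): δ = 57.75°  ·
  (0,3): δ = 3.05°  ✓
  (0,4): δ = 71.90°  ·
  (1,2): δ = 133.21°  ·
  (1,3): δ = 72.42°  ·
  (1,4): δ = 3.56°  ✓
  (2,3): δ = 119.20°  ·
  (2,4): δ = 50.35°  ·
  (3,4): δ = 111.15°  ·
antipodal pairs: 2

count = 2; pairs: (0,3), (1,4)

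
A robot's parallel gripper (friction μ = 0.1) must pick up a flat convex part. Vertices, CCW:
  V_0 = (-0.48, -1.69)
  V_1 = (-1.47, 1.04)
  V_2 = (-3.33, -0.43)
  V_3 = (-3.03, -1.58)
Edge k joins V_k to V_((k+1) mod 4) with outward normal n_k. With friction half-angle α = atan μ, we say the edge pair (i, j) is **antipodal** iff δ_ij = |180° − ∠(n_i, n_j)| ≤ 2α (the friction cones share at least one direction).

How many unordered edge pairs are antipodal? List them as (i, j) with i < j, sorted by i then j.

count = 1; pairs: (0,2)

α = atan 0.1 = 5.71°;  2α = 11.42°
n_0 = (+0.9401, +0.3409)
n_1 = (-0.6201, +0.7846)
n_2 = (-0.9676, -0.2524)
n_3 = (-0.0431, -0.9991)
  (0,1): δ = 71.61°  ·
  (0,2): δ = 5.31°  ✓
  (0,3): δ = 67.60°  ·
  (1,2): δ = 113.70°  ·
  (1,3): δ = 40.79°  ·
  (2,3): δ = 107.09°  ·
antipodal pairs: 1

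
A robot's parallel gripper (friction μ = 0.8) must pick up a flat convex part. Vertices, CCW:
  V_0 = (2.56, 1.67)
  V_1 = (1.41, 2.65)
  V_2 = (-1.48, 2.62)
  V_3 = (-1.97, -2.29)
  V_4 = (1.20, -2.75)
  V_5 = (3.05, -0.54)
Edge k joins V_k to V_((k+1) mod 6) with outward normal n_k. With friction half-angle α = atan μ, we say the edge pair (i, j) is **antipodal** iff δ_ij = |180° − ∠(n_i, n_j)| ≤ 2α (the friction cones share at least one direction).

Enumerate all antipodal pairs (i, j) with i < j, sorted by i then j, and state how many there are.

α = atan 0.8 = 38.66°;  2α = 77.32°
n_0 = (+0.6486, +0.7611)
n_1 = (-0.0104, +0.9999)
n_2 = (-0.9951, +0.0993)
n_3 = (-0.1436, -0.9896)
n_4 = (+0.7668, -0.6419)
n_5 = (+0.9763, +0.2165)
  (0,1): δ = 138.97°  ·
  (0,2): δ = 55.26°  ✓
  (0,3): δ = 32.18°  ✓
  (0,4): δ = 90.50°  ·
  (0,5): δ = 142.94°  ·
  (1,2): δ = 96.29°  ·
  (1,3): δ = 8.85°  ✓
  (1,4): δ = 49.47°  ✓
  (1,5): δ = 101.91°  ·
  (2,3): δ = 92.56°  ·
  (2,4): δ = 34.23°  ✓
  (2,5): δ = 18.20°  ✓
  (3,4): δ = 121.68°  ·
  (3,5): δ = 69.24°  ✓
  (4,5): δ = 127.57°  ·
antipodal pairs: 7

count = 7; pairs: (0,2), (0,3), (1,3), (1,4), (2,4), (2,5), (3,5)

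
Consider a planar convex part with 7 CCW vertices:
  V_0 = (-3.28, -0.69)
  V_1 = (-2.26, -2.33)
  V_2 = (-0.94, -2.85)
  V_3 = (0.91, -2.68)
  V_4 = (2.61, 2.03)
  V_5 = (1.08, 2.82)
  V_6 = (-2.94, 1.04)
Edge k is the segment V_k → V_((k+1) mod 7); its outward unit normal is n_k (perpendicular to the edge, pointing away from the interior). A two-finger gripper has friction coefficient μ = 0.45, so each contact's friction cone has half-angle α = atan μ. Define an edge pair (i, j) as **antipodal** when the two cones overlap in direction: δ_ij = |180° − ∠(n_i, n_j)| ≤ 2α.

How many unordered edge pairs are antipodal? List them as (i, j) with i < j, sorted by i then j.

count = 7; pairs: (0,4), (1,4), (1,5), (2,4), (2,5), (3,5), (3,6)

α = atan 0.45 = 24.23°;  2α = 48.46°
n_0 = (-0.8492, -0.5281)
n_1 = (-0.3665, -0.9304)
n_2 = (+0.0915, -0.9958)
n_3 = (+0.9406, -0.3395)
n_4 = (+0.4588, +0.8885)
n_5 = (-0.4049, +0.9144)
n_6 = (-0.9812, +0.1928)
  (0,1): δ = 143.38°  ·
  (0,2): δ = 116.63°  ·
  (0,3): δ = 51.73°  ·
  (0,4): δ = 30.81°  ✓
  (0,5): δ = 82.00°  ·
  (0,6): δ = 137.00°  ·
  (1,2): δ = 153.25°  ·
  (1,3): δ = 88.34°  ·
  (1,4): δ = 5.81°  ✓
  (1,5): δ = 45.38°  ✓
  (1,6): δ = 100.38°  ·
  (2,3): δ = 115.10°  ·
  (2,4): δ = 32.56°  ✓
  (2,5): δ = 18.63°  ✓
  (2,6): δ = 73.63°  ·
  (3,4): δ = 97.46°  ·
  (3,5): δ = 46.27°  ✓
  (3,6): δ = 8.73°  ✓
  (4,5): δ = 128.81°  ·
  (4,6): δ = 73.81°  ·
  (5,6): δ = 125.00°  ·
antipodal pairs: 7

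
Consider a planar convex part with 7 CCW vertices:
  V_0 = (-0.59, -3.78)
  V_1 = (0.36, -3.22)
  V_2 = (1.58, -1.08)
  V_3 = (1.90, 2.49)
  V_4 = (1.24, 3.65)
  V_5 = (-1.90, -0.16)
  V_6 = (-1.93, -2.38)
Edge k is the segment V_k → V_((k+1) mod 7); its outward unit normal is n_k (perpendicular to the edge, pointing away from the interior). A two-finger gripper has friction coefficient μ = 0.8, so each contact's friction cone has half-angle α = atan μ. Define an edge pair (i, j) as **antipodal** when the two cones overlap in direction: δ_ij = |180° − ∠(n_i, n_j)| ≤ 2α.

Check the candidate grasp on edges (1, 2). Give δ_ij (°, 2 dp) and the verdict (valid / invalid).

α = atan 0.8 = 38.66°;  2α = 77.32°
edge 1: e_1 = (+1.22, +2.14);  n_1 = (+0.8687, -0.4953)
edge 2: e_2 = (+0.32, +3.57);  n_2 = (+0.9960, -0.0893)
∠(n_1, n_2) = 24.57°
δ = |180° − 24.57°| = 155.43°
155.43° > 2α = 77.32°  →  invalid

δ = 155.43°, invalid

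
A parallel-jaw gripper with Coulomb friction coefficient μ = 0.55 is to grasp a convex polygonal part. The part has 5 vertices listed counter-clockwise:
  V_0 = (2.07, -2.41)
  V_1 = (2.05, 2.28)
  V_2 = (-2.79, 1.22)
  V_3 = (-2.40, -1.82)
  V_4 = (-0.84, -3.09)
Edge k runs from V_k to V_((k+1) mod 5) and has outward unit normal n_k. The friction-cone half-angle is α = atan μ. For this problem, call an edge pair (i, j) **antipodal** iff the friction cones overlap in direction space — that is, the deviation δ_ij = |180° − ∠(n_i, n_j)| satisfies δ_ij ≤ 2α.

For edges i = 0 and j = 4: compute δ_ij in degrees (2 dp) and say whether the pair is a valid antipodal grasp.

δ = 102.91°, invalid

α = atan 0.55 = 28.81°;  2α = 57.62°
edge 0: e_0 = (-0.02, +4.69);  n_0 = (+1.0000, +0.0043)
edge 4: e_4 = (+2.91, +0.68);  n_4 = (+0.2275, -0.9738)
∠(n_0, n_4) = 77.09°
δ = |180° − 77.09°| = 102.91°
102.91° > 2α = 57.62°  →  invalid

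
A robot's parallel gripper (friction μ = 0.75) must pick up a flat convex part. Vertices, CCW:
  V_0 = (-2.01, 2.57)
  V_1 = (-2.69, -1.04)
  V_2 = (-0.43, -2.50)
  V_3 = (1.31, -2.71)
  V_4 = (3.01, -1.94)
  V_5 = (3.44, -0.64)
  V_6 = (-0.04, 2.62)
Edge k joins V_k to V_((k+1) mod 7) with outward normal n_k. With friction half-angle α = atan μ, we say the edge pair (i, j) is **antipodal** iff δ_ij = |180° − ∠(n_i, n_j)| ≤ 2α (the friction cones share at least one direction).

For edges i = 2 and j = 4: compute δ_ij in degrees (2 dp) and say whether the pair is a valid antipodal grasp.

α = atan 0.75 = 36.87°;  2α = 73.74°
edge 2: e_2 = (+1.74, -0.21);  n_2 = (-0.1198, -0.9928)
edge 4: e_4 = (+0.43, +1.30);  n_4 = (+0.9494, -0.3140)
∠(n_2, n_4) = 78.58°
δ = |180° − 78.58°| = 101.42°
101.42° > 2α = 73.74°  →  invalid

δ = 101.42°, invalid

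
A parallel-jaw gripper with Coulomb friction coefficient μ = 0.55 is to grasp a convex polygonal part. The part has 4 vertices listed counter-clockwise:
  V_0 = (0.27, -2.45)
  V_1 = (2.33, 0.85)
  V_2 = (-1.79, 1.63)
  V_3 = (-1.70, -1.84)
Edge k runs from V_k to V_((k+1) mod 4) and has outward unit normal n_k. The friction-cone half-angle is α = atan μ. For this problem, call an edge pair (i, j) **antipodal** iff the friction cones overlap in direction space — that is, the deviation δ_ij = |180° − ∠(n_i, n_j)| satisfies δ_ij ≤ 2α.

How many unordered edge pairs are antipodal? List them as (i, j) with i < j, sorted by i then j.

α = atan 0.55 = 28.81°;  2α = 57.62°
n_0 = (+0.8483, -0.5295)
n_1 = (+0.1860, +0.9825)
n_2 = (-0.9997, -0.0259)
n_3 = (-0.2958, -0.9553)
  (0,1): δ = 68.75°  ·
  (0,2): δ = 33.46°  ✓
  (0,3): δ = 104.77°  ·
  (1,2): δ = 77.79°  ·
  (1,3): δ = 6.48°  ✓
  (2,3): δ = 108.69°  ·
antipodal pairs: 2

count = 2; pairs: (0,2), (1,3)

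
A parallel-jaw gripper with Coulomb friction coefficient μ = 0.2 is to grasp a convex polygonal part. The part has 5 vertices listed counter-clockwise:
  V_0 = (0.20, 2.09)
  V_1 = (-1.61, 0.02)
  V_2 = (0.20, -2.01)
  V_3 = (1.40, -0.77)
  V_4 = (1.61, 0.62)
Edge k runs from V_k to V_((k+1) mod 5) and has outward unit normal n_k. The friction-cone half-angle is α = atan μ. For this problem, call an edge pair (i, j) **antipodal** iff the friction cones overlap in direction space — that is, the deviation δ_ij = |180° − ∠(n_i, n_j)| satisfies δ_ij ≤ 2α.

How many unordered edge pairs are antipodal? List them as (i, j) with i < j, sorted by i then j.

α = atan 0.2 = 11.31°;  2α = 22.62°
n_0 = (-0.7528, +0.6582)
n_1 = (-0.7464, -0.6655)
n_2 = (+0.7186, -0.6954)
n_3 = (+0.9888, -0.1494)
n_4 = (+0.7217, +0.6922)
  (0,1): δ = 97.11°  ·
  (0,2): δ = 2.89°  ✓
  (0,3): δ = 32.58°  ·
  (0,4): δ = 84.97°  ·
  (1,2): δ = 85.78°  ·
  (1,3): δ = 50.31°  ·
  (1,4): δ = 2.09°  ✓
  (2,3): δ = 144.53°  ·
  (2,4): δ = 92.13°  ·
  (3,4): δ = 127.60°  ·
antipodal pairs: 2

count = 2; pairs: (0,2), (1,4)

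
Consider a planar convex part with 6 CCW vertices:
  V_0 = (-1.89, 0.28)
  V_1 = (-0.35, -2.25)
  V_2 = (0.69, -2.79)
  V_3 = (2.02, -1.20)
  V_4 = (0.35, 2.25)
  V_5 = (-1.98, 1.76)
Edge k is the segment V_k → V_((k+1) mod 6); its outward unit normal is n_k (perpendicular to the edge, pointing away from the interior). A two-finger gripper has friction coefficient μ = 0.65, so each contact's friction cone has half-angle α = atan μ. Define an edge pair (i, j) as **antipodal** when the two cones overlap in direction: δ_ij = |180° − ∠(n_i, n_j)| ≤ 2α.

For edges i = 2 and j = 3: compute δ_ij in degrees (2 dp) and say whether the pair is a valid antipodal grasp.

δ = 114.26°, invalid

α = atan 0.65 = 33.02°;  2α = 66.05°
edge 2: e_2 = (+1.33, +1.59);  n_2 = (+0.7670, -0.6416)
edge 3: e_3 = (-1.67, +3.45);  n_3 = (+0.9001, +0.4357)
∠(n_2, n_3) = 65.74°
δ = |180° − 65.74°| = 114.26°
114.26° > 2α = 66.05°  →  invalid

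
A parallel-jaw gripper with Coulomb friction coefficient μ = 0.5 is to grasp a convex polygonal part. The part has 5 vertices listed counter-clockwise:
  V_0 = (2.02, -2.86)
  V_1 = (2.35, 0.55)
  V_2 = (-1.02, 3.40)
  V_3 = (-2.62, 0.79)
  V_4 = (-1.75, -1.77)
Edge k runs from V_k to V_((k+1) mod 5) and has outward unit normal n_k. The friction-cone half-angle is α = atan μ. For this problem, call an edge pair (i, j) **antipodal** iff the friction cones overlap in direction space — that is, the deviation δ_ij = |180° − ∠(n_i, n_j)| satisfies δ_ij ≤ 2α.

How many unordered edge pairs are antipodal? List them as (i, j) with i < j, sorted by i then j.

α = atan 0.5 = 26.57°;  2α = 53.13°
n_0 = (+0.9954, -0.0963)
n_1 = (+0.6457, +0.7636)
n_2 = (-0.8526, +0.5226)
n_3 = (-0.9468, -0.3218)
n_4 = (-0.2777, -0.9607)
  (0,1): δ = 124.69°  ·
  (0,2): δ = 25.98°  ✓
  (0,3): δ = 24.30°  ✓
  (0,4): δ = 79.40°  ·
  (1,2): δ = 81.29°  ·
  (1,3): δ = 31.01°  ✓
  (1,4): δ = 24.10°  ✓
  (2,3): δ = 129.72°  ·
  (2,4): δ = 74.62°  ·
  (3,4): δ = 124.90°  ·
antipodal pairs: 4

count = 4; pairs: (0,2), (0,3), (1,3), (1,4)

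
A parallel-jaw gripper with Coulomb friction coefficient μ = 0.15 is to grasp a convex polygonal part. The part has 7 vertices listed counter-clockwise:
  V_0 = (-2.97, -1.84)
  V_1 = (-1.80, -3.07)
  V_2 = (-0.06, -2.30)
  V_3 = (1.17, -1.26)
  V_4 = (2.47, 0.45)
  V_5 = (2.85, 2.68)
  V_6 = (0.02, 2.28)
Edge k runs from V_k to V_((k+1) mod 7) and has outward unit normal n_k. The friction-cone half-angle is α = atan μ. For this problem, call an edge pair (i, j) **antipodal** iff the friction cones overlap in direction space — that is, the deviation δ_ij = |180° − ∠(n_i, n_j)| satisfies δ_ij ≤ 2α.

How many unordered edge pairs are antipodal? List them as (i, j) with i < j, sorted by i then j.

count = 3; pairs: (1,5), (2,6), (3,6)

α = atan 0.15 = 8.53°;  2α = 17.06°
n_0 = (-0.7246, -0.6892)
n_1 = (+0.4047, -0.9145)
n_2 = (+0.6457, -0.7636)
n_3 = (+0.7961, -0.6052)
n_4 = (+0.9858, -0.1680)
n_5 = (-0.1400, +0.9902)
n_6 = (-0.8093, +0.5874)
  (0,1): δ = 109.70°  ·
  (0,2): δ = 93.35°  ·
  (0,3): δ = 80.81°  ·
  (0,4): δ = 53.24°  ·
  (0,5): δ = 54.48°  ·
  (0,6): δ = 100.46°  ·
  (1,2): δ = 163.66°  ·
  (1,3): δ = 151.11°  ·
  (1,4): δ = 123.54°  ·
  (1,5): δ = 15.83°  ✓
  (1,6): δ = 30.16°  ·
  (2,3): δ = 167.46°  ·
  (2,4): δ = 139.89°  ·
  (2,5): δ = 32.17°  ·
  (2,6): δ = 13.82°  ✓
  (3,4): δ = 152.43°  ·
  (3,5): δ = 44.71°  ·
  (3,6): δ = 1.27°  ✓
  (4,5): δ = 72.28°  ·
  (4,6): δ = 26.30°  ·
  (5,6): δ = 134.01°  ·
antipodal pairs: 3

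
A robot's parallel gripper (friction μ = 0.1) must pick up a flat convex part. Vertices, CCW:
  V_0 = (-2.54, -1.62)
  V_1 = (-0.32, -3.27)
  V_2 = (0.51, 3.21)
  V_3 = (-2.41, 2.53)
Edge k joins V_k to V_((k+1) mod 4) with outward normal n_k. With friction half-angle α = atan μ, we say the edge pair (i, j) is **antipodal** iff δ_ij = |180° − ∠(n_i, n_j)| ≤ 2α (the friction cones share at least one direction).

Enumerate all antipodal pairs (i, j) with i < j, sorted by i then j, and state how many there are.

α = atan 0.1 = 5.71°;  2α = 11.42°
n_0 = (-0.5965, -0.8026)
n_1 = (+0.9919, -0.1270)
n_2 = (-0.2268, +0.9739)
n_3 = (-0.9995, +0.0313)
  (0,1): δ = 60.68°  ·
  (0,2): δ = 49.73°  ·
  (0,3): δ = 124.83°  ·
  (1,2): δ = 69.59°  ·
  (1,3): δ = 5.50°  ✓
  (2,3): δ = 104.90°  ·
antipodal pairs: 1

count = 1; pairs: (1,3)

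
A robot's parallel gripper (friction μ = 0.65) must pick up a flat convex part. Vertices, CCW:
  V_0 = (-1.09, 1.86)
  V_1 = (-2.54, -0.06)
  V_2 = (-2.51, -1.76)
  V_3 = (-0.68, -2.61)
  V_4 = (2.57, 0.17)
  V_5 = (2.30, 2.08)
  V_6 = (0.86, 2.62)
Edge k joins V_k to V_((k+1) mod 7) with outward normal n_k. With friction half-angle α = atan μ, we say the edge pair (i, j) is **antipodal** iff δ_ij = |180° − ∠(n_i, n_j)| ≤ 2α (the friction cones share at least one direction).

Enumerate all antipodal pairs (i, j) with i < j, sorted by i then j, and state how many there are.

count = 9; pairs: (0,3), (0,4), (1,3), (1,4), (2,4), (2,5), (2,6), (3,5), (3,6)

α = atan 0.65 = 33.02°;  2α = 66.05°
n_0 = (-0.7980, +0.6027)
n_1 = (-0.9998, -0.0176)
n_2 = (-0.4213, -0.9069)
n_3 = (+0.6500, -0.7599)
n_4 = (+0.9902, +0.1400)
n_5 = (+0.3511, +0.9363)
n_6 = (-0.3631, +0.9317)
  (0,1): δ = 141.93°  ·
  (0,2): δ = 77.85°  ·
  (0,3): δ = 12.40°  ✓
  (0,4): δ = 45.11°  ✓
  (0,5): δ = 106.50°  ·
  (0,6): δ = 148.35°  ·
  (1,2): δ = 115.92°  ·
  (1,3): δ = 50.47°  ✓
  (1,4): δ = 7.04°  ✓
  (1,5): δ = 68.43°  ·
  (1,6): δ = 110.28°  ·
  (2,3): δ = 114.54°  ·
  (2,4): δ = 57.04°  ✓
  (2,5): δ = 4.36°  ✓
  (2,6): δ = 46.21°  ✓
  (3,4): δ = 122.50°  ·
  (3,5): δ = 61.10°  ✓
  (3,6): δ = 19.25°  ✓
  (4,5): δ = 118.60°  ·
  (4,6): δ = 76.75°  ·
  (5,6): δ = 138.15°  ·
antipodal pairs: 9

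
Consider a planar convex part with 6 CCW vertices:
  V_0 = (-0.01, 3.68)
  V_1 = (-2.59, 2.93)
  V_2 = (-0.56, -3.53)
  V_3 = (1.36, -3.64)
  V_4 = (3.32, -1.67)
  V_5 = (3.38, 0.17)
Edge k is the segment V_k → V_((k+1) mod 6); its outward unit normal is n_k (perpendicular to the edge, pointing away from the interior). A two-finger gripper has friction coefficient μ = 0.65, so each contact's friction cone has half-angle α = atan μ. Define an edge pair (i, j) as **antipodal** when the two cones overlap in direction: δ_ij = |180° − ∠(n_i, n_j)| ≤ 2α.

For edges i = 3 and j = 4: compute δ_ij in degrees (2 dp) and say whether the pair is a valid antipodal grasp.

δ = 137.01°, invalid

α = atan 0.65 = 33.02°;  2α = 66.05°
edge 3: e_3 = (+1.96, +1.97);  n_3 = (+0.7089, -0.7053)
edge 4: e_4 = (+0.06, +1.84);  n_4 = (+0.9995, -0.0326)
∠(n_3, n_4) = 42.99°
δ = |180° − 42.99°| = 137.01°
137.01° > 2α = 66.05°  →  invalid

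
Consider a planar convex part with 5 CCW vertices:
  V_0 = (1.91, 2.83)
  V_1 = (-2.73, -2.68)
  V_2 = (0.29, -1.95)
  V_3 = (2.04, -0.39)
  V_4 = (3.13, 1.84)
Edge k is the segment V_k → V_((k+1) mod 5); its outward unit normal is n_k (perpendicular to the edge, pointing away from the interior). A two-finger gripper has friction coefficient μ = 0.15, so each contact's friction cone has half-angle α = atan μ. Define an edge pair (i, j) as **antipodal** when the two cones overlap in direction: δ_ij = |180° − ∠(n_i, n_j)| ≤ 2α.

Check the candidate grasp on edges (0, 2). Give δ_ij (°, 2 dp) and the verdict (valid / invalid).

δ = 8.18°, valid

α = atan 0.15 = 8.53°;  2α = 17.06°
edge 0: e_0 = (-4.64, -5.51);  n_0 = (-0.7649, +0.6441)
edge 2: e_2 = (+1.75, +1.56);  n_2 = (+0.6654, -0.7465)
∠(n_0, n_2) = 171.82°
δ = |180° − 171.82°| = 8.18°
8.18° ≤ 2α = 17.06°  →  valid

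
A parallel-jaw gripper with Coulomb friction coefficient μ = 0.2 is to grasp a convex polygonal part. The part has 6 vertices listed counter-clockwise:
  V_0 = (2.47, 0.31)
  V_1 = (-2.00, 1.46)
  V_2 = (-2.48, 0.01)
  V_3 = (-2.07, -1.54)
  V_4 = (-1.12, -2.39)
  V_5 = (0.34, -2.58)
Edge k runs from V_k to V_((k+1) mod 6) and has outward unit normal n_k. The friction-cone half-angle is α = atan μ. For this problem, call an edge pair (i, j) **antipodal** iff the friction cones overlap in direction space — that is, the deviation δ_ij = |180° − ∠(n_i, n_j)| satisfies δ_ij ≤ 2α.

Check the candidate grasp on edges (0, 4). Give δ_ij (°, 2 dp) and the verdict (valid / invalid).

δ = 7.01°, valid

α = atan 0.2 = 11.31°;  2α = 22.62°
edge 0: e_0 = (-4.47, +1.15);  n_0 = (+0.2492, +0.9685)
edge 4: e_4 = (+1.46, -0.19);  n_4 = (-0.1290, -0.9916)
∠(n_0, n_4) = 172.99°
δ = |180° − 172.99°| = 7.01°
7.01° ≤ 2α = 22.62°  →  valid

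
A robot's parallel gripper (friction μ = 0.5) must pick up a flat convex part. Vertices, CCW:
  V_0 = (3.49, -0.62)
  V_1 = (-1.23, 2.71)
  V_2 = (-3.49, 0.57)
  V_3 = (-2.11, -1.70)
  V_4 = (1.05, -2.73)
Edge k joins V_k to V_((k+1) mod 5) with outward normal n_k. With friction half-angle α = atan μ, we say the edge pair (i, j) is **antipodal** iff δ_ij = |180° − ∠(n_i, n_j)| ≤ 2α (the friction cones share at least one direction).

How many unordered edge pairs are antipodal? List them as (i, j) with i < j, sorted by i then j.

count = 3; pairs: (0,2), (0,3), (1,4)

α = atan 0.5 = 26.57°;  2α = 53.13°
n_0 = (+0.5765, +0.8171)
n_1 = (-0.6876, +0.7261)
n_2 = (-0.8545, -0.5195)
n_3 = (-0.3099, -0.9508)
n_4 = (+0.6541, -0.7564)
  (0,1): δ = 101.36°  ·
  (0,2): δ = 23.50°  ✓
  (0,3): δ = 17.15°  ✓
  (0,4): δ = 76.06°  ·
  (1,2): δ = 102.14°  ·
  (1,3): δ = 61.49°  ·
  (1,4): δ = 2.59°  ✓
  (2,3): δ = 139.35°  ·
  (2,4): δ = 80.44°  ·
  (3,4): δ = 121.09°  ·
antipodal pairs: 3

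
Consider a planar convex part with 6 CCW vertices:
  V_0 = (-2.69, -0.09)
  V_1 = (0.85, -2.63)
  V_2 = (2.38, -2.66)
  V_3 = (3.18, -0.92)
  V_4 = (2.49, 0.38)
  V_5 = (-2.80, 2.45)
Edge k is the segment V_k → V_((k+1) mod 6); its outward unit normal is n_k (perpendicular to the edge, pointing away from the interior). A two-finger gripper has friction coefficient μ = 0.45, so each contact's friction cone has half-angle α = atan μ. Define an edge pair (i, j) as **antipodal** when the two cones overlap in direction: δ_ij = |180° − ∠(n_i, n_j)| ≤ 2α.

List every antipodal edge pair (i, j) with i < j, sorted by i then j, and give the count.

count = 5; pairs: (0,3), (0,4), (1,4), (2,5), (3,5)

α = atan 0.45 = 24.23°;  2α = 48.46°
n_0 = (-0.5830, -0.8125)
n_1 = (-0.0196, -0.9998)
n_2 = (+0.9086, -0.4177)
n_3 = (+0.8833, +0.4688)
n_4 = (+0.3644, +0.9312)
n_5 = (-0.9991, -0.0433)
  (0,1): δ = 145.46°  ·
  (0,2): δ = 79.03°  ·
  (0,3): δ = 26.38°  ✓
  (0,4): δ = 14.29°  ✓
  (0,5): δ = 128.14°  ·
  (1,2): δ = 113.57°  ·
  (1,3): δ = 60.92°  ·
  (1,4): δ = 20.25°  ✓
  (1,5): δ = 93.60°  ·
  (2,3): δ = 127.35°  ·
  (2,4): δ = 86.68°  ·
  (2,5): δ = 27.17°  ✓
  (3,4): δ = 139.33°  ·
  (3,5): δ = 25.48°  ✓
  (4,5): δ = 66.15°  ·
antipodal pairs: 5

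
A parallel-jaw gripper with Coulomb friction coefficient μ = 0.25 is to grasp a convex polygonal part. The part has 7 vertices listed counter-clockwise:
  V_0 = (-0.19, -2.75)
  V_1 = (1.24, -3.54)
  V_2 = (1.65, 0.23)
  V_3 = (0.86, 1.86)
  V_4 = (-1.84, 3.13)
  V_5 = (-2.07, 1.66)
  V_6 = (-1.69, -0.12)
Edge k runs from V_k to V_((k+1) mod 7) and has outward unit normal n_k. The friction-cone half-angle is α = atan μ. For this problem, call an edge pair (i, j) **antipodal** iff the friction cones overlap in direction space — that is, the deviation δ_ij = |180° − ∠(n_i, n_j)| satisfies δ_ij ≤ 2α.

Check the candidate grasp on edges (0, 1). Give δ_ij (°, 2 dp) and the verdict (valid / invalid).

δ = 67.29°, invalid

α = atan 0.25 = 14.04°;  2α = 28.07°
edge 0: e_0 = (+1.43, -0.79);  n_0 = (-0.4836, -0.8753)
edge 1: e_1 = (+0.41, +3.77);  n_1 = (+0.9941, -0.1081)
∠(n_0, n_1) = 112.71°
δ = |180° − 112.71°| = 67.29°
67.29° > 2α = 28.07°  →  invalid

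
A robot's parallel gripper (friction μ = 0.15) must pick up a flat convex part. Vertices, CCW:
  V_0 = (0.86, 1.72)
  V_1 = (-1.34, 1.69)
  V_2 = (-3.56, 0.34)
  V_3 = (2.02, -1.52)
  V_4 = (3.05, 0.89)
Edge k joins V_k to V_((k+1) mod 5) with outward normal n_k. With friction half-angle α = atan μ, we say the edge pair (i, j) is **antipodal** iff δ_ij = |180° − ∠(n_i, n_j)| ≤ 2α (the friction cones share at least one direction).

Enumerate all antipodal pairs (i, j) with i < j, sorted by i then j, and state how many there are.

count = 1; pairs: (2,4)

α = atan 0.15 = 8.53°;  2α = 17.06°
n_0 = (-0.0136, +0.9999)
n_1 = (-0.5196, +0.8544)
n_2 = (-0.3162, -0.9487)
n_3 = (+0.9195, -0.3930)
n_4 = (+0.3544, +0.9351)
  (0,1): δ = 149.48°  ·
  (0,2): δ = 19.22°  ·
  (0,3): δ = 66.08°  ·
  (0,4): δ = 158.46°  ·
  (1,2): δ = 49.74°  ·
  (1,3): δ = 35.55°  ·
  (1,4): δ = 127.94°  ·
  (2,3): δ = 94.71°  ·
  (2,4): δ = 2.32°  ✓
  (3,4): δ = 87.62°  ·
antipodal pairs: 1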